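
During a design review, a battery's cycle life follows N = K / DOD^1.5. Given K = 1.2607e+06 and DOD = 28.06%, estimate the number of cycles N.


DOD^1.5 = 148.64
N = K / DOD^1.5 = 1.2607e+06 / 148.64 = 8482

8482 cycles


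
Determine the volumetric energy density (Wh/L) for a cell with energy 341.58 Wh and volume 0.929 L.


Volumetric ED = 341.58 Wh / 0.929 L = 367.7 Wh/L

367.7 Wh/L


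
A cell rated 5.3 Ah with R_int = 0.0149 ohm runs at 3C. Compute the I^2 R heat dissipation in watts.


Step 1: I = C_rate * capacity = 3 * 5.3 = 15.9 A
Step 2: Q = I^2 * R = 15.9^2 * 0.0149 = 252.81 * 0.0149 = 3.767 W

3.767 W


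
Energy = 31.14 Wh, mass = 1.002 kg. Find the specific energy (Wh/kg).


Specific energy = 31.14 Wh / 1.002 kg = 31.08 Wh/kg

31.08 Wh/kg


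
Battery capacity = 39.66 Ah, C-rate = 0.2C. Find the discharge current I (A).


At 0.2C: I = 0.2 * 39.66 Ah = 7.932 A

7.932 A


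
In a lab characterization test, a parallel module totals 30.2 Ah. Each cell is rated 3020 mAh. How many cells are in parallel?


Convert: C_cell = 3020 mAh = 3.02 Ah
n = C_total / C_cell = 30.2 / 3.02 = 10

10


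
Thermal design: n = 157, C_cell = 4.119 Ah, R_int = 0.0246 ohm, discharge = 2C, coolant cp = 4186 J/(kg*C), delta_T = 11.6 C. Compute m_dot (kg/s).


Step 1: I = 2 * 4.119 = 8.238 A
Step 2: Q_cell = I^2 * R = 8.238^2 * 0.0246 = 1.6695 W
Step 3: Q_total = 157 * 1.6695 = 262.11 W
Step 4: m_dot = Q_total / (cp * dT) = 262.11 / (4186 * 11.6) = 0.005398 kg/s

0.005398 kg/s


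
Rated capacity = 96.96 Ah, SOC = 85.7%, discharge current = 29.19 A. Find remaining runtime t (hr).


Step 1: remaining = SOC/100 * C_total = 85.7/100 * 96.96 = 83.095 Ah
Step 2: t = remaining / I = 83.095 / 29.19 = 2.847 hr

2.847 hr


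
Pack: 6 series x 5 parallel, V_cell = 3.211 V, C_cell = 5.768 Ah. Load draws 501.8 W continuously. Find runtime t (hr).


Step 1: E_pack = Ns * V_cell * Np * C_cell = 6 * 3.211 * 5 * 5.768 = 555.63 Wh
Step 2: t = E_pack / P = 555.63 / 501.8 = 1.107 hr

1.107 hr


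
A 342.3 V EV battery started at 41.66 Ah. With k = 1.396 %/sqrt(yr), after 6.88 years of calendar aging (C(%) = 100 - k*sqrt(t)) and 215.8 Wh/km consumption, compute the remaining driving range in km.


Step 1: capacity retention = 100 - 1.396 * sqrt(6.88) = 100 - 1.396 * 2.623 = 96.338%
Step 2: C_now = 41.66 * 96.338/100 = 40.134 Ah
Step 3: E_pack = V * C_now = 342.3 * 40.134 = 13738 Wh
Step 4: range = E_pack / consumption = 13738 / 215.8 = 63.66 km

63.66 km


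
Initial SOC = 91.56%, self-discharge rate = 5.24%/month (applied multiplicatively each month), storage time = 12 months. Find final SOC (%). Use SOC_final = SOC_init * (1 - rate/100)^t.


decay = (1 - 5.24/100)^12 = 0.5242
SOC_final = 91.56 * 0.5242 = 48.00%

48.00%


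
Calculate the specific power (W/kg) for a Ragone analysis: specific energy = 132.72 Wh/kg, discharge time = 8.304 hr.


P_specific = E / t = 132.72 / 8.304 = 15.98 W/kg

15.98 W/kg


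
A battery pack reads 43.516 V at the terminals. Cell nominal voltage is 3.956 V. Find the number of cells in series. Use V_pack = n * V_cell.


Rearranging: n = V_pack / V_cell = 43.516 / 3.956 = 11 cells

11


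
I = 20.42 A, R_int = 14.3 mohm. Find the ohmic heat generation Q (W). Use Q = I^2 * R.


Convert: R = 14.3 mohm = 0.0143 ohm
I^2 = 416.98
Q = 416.98 * 0.0143 = 5.963 W

5.963 W


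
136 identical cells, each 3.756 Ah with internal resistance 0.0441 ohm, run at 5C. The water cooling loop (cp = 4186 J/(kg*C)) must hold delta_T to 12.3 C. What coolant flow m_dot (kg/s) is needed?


Step 1: I = 5 * 3.756 = 18.78 A
Step 2: Q_cell = I^2 * R = 18.78^2 * 0.0441 = 15.554 W
Step 3: Q_total = 136 * 15.554 = 2115.3 W
Step 4: m_dot = Q_total / (cp * dT) = 2115.3 / (4186 * 12.3) = 0.04108 kg/s

0.04108 kg/s


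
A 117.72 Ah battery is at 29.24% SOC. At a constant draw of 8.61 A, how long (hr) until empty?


Step 1: remaining = SOC/100 * C_total = 29.24/100 * 117.72 = 34.421 Ah
Step 2: t = remaining / I = 34.421 / 8.61 = 3.998 hr

3.998 hr


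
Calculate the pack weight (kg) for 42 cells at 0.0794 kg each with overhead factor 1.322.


Cell mass sum = 42 * 0.0794 = 3.3348 kg
With overhead 1.322: m_pack = 3.3348 * 1.322 = 4.409 kg

4.409 kg


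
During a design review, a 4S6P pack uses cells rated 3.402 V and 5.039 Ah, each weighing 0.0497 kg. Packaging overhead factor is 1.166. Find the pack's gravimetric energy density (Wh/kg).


Step 1: V_pack = 4 * 3.402 = 13.608 V
Step 2: C_pack = 6 * 5.039 = 30.234 Ah
Step 3: E_pack = V_pack * C_pack = 13.608 * 30.234 = 411.42 Wh
Step 4: m_pack = 4 * 6 * 0.0497 * 1.166 = 1.3908 kg
Step 5: ED = E_pack / m_pack = 411.42 / 1.3908 = 295.8 Wh/kg

295.8 Wh/kg


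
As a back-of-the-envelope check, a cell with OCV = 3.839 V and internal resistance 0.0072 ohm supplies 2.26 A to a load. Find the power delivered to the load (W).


Step 1: V_terminal = OCV - I*R = 3.839 - 2.26 * 0.0072 = 3.8227 V
Step 2: P_out = V_terminal * I = 3.8227 * 2.26 = 8.639 W

8.639 W


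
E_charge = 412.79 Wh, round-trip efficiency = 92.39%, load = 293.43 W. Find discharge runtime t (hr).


Step 1: E_discharge = eta/100 * E_charge = 92.39/100 * 412.79 = 381.38 Wh
Step 2: t = E_discharge / P = 381.38 / 293.43 = 1.300 hr

1.300 hr


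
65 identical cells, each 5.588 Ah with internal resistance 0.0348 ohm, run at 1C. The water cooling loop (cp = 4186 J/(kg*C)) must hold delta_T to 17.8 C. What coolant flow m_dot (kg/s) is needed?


Step 1: I = 1 * 5.588 = 5.588 A
Step 2: Q_cell = I^2 * R = 5.588^2 * 0.0348 = 1.0867 W
Step 3: Q_total = 65 * 1.0867 = 70.636 W
Step 4: m_dot = Q_total / (cp * dT) = 70.636 / (4186 * 17.8) = 9.480e-04 kg/s

9.480e-04 kg/s


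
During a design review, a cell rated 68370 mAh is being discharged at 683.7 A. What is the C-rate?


Convert: capacity = 68370 mAh = 68.37 Ah
Rearranging: C_rate = 683.7 / 68.37 = 10C

10C


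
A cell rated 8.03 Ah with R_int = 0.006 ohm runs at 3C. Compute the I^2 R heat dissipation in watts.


Step 1: I = C_rate * capacity = 3 * 8.03 = 24.09 A
Step 2: Q = I^2 * R = 24.09^2 * 0.006 = 580.33 * 0.006 = 3.482 W

3.482 W


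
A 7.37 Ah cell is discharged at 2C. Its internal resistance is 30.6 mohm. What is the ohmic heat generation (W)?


Convert: R = 30.6 mohm = 0.0306 ohm
Step 1: I = C_rate * capacity = 2 * 7.37 = 14.74 A
Step 2: Q = I^2 * R = 14.74^2 * 0.0306 = 217.27 * 0.0306 = 6.648 W

6.648 W


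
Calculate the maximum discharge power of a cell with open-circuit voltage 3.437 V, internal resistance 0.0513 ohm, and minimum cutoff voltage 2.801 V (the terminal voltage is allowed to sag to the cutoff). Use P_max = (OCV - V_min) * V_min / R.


P_max = (OCV - V_min) * V_min / R = (3.437 - 2.801) * 2.801 / 0.0513 = 0.636 * 2.801 / 0.0513 = 34.73 W

34.73 W


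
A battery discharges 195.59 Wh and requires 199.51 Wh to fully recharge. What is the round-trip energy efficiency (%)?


eta_e = E_dis / E_chg * 100 = 195.59 / 199.51 * 100 = 98.04%

98.04%


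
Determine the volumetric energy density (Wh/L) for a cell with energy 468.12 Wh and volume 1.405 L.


ED = E / V = 468.12 / 1.405 = 333.2 Wh/L

333.2 Wh/L


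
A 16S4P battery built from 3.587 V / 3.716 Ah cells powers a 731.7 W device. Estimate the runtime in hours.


Step 1: E_pack = Ns * V_cell * Np * C_cell = 16 * 3.587 * 4 * 3.716 = 853.07 Wh
Step 2: t = E_pack / P = 853.07 / 731.7 = 1.166 hr

1.166 hr


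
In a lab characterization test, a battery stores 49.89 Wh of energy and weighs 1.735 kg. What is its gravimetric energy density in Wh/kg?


Specific energy = 49.89 Wh / 1.735 kg = 28.76 Wh/kg

28.76 Wh/kg


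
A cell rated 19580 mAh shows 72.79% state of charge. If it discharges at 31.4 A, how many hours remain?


Convert: C_total = 19580 mAh = 19.58 Ah
Step 1: remaining = SOC/100 * C_total = 72.79/100 * 19.58 = 14.252 Ah
Step 2: t = remaining / I = 14.252 / 31.4 = 0.4539 hr

0.4539 hr


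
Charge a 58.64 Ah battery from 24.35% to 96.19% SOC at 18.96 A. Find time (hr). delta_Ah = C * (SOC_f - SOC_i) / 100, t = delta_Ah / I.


delta_Ah = 58.64 * (96.19 - 24.35) / 100 = 42.127 Ah
t = delta_Ah / I = 42.127 / 18.96 = 2.222 hr

2.222 hr


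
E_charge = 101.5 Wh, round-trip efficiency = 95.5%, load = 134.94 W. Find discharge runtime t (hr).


Step 1: E_discharge = eta/100 * E_charge = 95.5/100 * 101.5 = 96.933 Wh
Step 2: t = E_discharge / P = 96.933 / 134.94 = 0.7183 hr

0.7183 hr


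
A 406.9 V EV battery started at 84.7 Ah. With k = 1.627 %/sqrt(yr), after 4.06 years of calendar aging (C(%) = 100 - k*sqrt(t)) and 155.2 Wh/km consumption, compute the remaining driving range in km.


Step 1: capacity retention = 100 - 1.627 * sqrt(4.06) = 100 - 1.627 * 2.0149 = 96.722%
Step 2: C_now = 84.7 * 96.722/100 = 81.924 Ah
Step 3: E_pack = V * C_now = 406.9 * 81.924 = 33335 Wh
Step 4: range = E_pack / consumption = 33335 / 155.2 = 214.8 km

214.8 km


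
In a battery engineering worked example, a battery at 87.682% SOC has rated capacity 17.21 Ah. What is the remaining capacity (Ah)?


remaining = SOC / 100 * total = 87.682 / 100 * 17.21 = 15.09 Ah

15.09 Ah


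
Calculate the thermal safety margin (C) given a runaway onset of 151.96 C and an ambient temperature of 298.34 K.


Convert: T_ambient = 298.34 K = 25.19 C
margin = 151.96 - 25.19 = 126.77 C

126.77 C


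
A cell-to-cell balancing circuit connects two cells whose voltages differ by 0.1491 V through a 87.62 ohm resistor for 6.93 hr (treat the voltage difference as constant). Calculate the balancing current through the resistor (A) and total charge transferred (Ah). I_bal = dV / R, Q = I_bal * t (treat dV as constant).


I_bal = dV / R = 0.1491 / 87.62 = 0.0017017 A
Q = I_bal * t = 0.0017017 * 6.93 = 0.01179 Ah

I=0.0017017 A, Q=0.01179 Ah


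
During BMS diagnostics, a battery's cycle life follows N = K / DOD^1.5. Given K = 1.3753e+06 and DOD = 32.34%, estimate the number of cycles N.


DOD^1.5 = 183.91
N = K / DOD^1.5 = 1.3753e+06 / 183.91 = 7478

7478 cycles


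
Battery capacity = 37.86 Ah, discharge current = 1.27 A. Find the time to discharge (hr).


Runtime = 37.86 Ah / 1.27 A = 29.81 hr

29.81 hr


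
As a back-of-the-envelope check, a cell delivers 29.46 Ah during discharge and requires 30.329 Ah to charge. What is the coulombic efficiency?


eta_c = Q_dis / Q_chg * 100 = 29.46 / 30.329 * 100 = 97.13%

97.13%


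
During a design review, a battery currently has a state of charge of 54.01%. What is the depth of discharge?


Complement of SOC: DOD = 100% - 54.01% = 45.99%

45.99%


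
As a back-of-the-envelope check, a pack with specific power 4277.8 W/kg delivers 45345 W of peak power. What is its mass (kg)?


m = P / SP = 45345 / 4277.8 = 10.60 kg

10.60 kg


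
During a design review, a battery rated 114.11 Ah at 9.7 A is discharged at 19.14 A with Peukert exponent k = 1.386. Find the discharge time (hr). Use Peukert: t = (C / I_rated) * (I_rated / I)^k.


Step 1: t_rated = C / I_rated = 114.11 / 9.7 = 11.764 hr
Step 2: ratio = 9.7 / 19.14 = 0.50679
Step 3: ratio^k = 0.50679^1.386 = 0.38984
Step 4: t = t_rated * ratio^k = 11.764 * 0.38984 = 4.586 hr

4.586 hr


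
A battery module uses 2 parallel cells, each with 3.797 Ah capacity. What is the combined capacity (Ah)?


Parallel capacities add: 2 * 3.797 Ah = 7.594 Ah

7.594 Ah


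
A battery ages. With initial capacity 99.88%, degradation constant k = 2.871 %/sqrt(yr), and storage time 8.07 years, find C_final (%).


sqrt(t) = sqrt(8.07) = 2.8408
C_final = 99.88 - 2.871 * 2.8408 = 91.72%

91.72%


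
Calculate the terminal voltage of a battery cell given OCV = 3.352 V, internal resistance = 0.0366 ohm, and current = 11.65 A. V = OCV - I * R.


IR drop = 11.65 * 0.0366 = 0.42639 V
V = 3.352 - 0.42639 = 2.926 V

2.926 V


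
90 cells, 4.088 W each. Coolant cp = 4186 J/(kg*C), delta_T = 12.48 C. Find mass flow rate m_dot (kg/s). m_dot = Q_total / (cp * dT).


Q_total = 90 * 4.088 = 367.92 W
m_dot = Q_total / (cp * dT) = 367.92 / (4186 * 12.48) = 0.007043 kg/s

0.007043 kg/s


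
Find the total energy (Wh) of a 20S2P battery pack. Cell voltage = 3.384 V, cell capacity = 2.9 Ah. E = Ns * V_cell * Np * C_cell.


E = Ns * Vcell * Np * Ccell = 20 * 3.384 * 2 * 2.9 = 392.5 Wh

392.5 Wh


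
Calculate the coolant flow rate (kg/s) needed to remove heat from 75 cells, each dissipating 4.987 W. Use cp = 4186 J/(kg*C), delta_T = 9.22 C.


Step 1: Total heat Q = 75 * 4.987 W = 374.03 W
Step 2: denom = cp * dT = 4186 * 9.22 = 38595
Step 3: m_dot = 374.03 / 38595 = 0.009691 kg/s

0.009691 kg/s


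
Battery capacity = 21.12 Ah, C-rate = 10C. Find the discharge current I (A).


At 10C: I = 10 * 21.12 Ah = 211.2 A

211.2 A


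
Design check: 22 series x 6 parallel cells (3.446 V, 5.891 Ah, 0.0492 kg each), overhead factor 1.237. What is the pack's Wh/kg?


Step 1: V_pack = 22 * 3.446 = 75.812 V
Step 2: C_pack = 6 * 5.891 = 35.346 Ah
Step 3: E_pack = V_pack * C_pack = 75.812 * 35.346 = 2679.7 Wh
Step 4: m_pack = 22 * 6 * 0.0492 * 1.237 = 8.0336 kg
Step 5: ED = E_pack / m_pack = 2679.7 / 8.0336 = 333.6 Wh/kg

333.6 Wh/kg


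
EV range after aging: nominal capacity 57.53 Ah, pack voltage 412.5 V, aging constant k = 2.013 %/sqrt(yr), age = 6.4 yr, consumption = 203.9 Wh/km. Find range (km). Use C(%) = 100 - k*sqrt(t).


Step 1: capacity retention = 100 - 2.013 * sqrt(6.4) = 100 - 2.013 * 2.5298 = 94.908%
Step 2: C_now = 57.53 * 94.908/100 = 54.601 Ah
Step 3: E_pack = V * C_now = 412.5 * 54.601 = 22523 Wh
Step 4: range = E_pack / consumption = 22523 / 203.9 = 110.5 km

110.5 km


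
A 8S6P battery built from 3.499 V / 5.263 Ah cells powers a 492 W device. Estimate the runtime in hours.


Step 1: E_pack = Ns * V_cell * Np * C_cell = 8 * 3.499 * 6 * 5.263 = 883.93 Wh
Step 2: t = E_pack / P = 883.93 / 492 = 1.797 hr

1.797 hr


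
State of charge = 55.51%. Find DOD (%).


Complement of SOC: DOD = 100% - 55.51% = 44.49%

44.49%


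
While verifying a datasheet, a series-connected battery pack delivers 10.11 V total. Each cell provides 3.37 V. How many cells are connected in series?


n = V_pack / V_cell = 10.11 / 3.37 = 3

3


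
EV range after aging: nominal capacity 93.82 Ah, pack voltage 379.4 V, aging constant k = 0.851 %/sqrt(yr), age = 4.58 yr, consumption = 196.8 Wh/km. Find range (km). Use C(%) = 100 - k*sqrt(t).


Step 1: capacity retention = 100 - 0.851 * sqrt(4.58) = 100 - 0.851 * 2.1401 = 98.179%
Step 2: C_now = 93.82 * 98.179/100 = 92.112 Ah
Step 3: E_pack = V * C_now = 379.4 * 92.112 = 34947 Wh
Step 4: range = E_pack / consumption = 34947 / 196.8 = 177.6 km

177.6 km


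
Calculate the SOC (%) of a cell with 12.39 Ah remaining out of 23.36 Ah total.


SOC = (remaining / total) * 100 = (12.39 / 23.36) * 100 = 53.04%

53.04%


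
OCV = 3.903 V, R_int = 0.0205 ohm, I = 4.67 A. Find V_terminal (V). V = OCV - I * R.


IR drop = 4.67 * 0.0205 = 0.095735 V
V = 3.903 - 0.095735 = 3.807 V

3.807 V


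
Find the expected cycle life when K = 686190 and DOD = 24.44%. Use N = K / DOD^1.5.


DOD^1.5 = 120.82
N = K / DOD^1.5 = 686190 / 120.82 = 5679

5679 cycles


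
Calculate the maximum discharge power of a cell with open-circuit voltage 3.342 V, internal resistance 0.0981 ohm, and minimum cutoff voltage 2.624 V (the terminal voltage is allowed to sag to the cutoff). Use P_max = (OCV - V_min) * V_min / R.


P_max = (OCV - V_min) * V_min / R = (3.342 - 2.624) * 2.624 / 0.0981 = 0.718 * 2.624 / 0.0981 = 19.21 W

19.21 W


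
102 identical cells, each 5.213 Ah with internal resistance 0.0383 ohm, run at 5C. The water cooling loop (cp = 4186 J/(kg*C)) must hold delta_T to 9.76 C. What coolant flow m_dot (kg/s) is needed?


Step 1: I = 5 * 5.213 = 26.065 A
Step 2: Q_cell = I^2 * R = 26.065^2 * 0.0383 = 26.02 W
Step 3: Q_total = 102 * 26.02 = 2654 W
Step 4: m_dot = Q_total / (cp * dT) = 2654 / (4186 * 9.76) = 0.06496 kg/s

0.06496 kg/s


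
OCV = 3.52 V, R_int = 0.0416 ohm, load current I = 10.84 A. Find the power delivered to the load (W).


Step 1: V_terminal = OCV - I*R = 3.52 - 10.84 * 0.0416 = 3.0691 V
Step 2: P_out = V_terminal * I = 3.0691 * 10.84 = 33.27 W

33.27 W


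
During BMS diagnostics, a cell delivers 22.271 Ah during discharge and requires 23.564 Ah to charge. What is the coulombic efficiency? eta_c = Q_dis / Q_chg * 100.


eta_c = Q_dis / Q_chg * 100 = 22.271 / 23.564 * 100 = 94.51%

94.51%


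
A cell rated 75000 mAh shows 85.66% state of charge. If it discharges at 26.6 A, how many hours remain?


Convert: C_total = 75000 mAh = 75 Ah
Step 1: remaining = SOC/100 * C_total = 85.66/100 * 75 = 64.245 Ah
Step 2: t = remaining / I = 64.245 / 26.6 = 2.415 hr

2.415 hr


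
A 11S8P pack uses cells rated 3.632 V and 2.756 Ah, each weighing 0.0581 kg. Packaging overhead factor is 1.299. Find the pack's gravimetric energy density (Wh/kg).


Step 1: V_pack = 11 * 3.632 = 39.952 V
Step 2: C_pack = 8 * 2.756 = 22.048 Ah
Step 3: E_pack = V_pack * C_pack = 39.952 * 22.048 = 880.86 Wh
Step 4: m_pack = 11 * 8 * 0.0581 * 1.299 = 6.6415 kg
Step 5: ED = E_pack / m_pack = 880.86 / 6.6415 = 132.6 Wh/kg

132.6 Wh/kg


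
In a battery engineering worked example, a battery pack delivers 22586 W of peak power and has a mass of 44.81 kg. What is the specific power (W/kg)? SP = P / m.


Specific power = 22586 W / 44.81 kg = 504.0 W/kg

504.0 W/kg


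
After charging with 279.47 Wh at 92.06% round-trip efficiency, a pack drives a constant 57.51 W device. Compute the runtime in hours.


Step 1: E_discharge = eta/100 * E_charge = 92.06/100 * 279.47 = 257.28 Wh
Step 2: t = E_discharge / P = 257.28 / 57.51 = 4.474 hr

4.474 hr


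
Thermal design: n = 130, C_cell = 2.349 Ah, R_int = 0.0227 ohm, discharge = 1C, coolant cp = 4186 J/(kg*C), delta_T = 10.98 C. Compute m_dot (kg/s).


Step 1: I = 1 * 2.349 = 2.349 A
Step 2: Q_cell = I^2 * R = 2.349^2 * 0.0227 = 0.12525 W
Step 3: Q_total = 130 * 0.12525 = 16.283 W
Step 4: m_dot = Q_total / (cp * dT) = 16.283 / (4186 * 10.98) = 3.543e-04 kg/s

3.543e-04 kg/s


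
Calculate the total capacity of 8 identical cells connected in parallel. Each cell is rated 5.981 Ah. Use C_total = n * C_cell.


Parallel capacities add: 8 * 5.981 Ah = 47.848 Ah

47.848 Ah


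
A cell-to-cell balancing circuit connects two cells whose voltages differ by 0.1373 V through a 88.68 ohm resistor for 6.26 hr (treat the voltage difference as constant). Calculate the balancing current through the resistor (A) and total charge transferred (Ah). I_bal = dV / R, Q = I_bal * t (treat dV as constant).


First, Ohm's law: I_bal = 0.1373 V / 88.68 ohm = 0.0015483 A
Then Q = I * t = 0.0015483 A * 6.26 hr = 0.009692 Ah

I=0.0015483 A, Q=0.009692 Ah


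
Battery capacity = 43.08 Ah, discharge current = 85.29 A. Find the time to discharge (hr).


Runtime = 43.08 Ah / 85.29 A = 0.5051 hr

0.5051 hr


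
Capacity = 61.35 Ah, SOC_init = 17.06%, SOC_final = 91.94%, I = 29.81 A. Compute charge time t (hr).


Step 1: dSOC = 91.94% - 17.06% = 74.88%
Step 2: delta_Ah = 61.35 * 74.88 / 100 = 45.939 Ah
Step 3: t = 45.939 / 29.81 = 1.541 hr

1.541 hr


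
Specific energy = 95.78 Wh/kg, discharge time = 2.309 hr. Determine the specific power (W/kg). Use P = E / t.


P_specific = E / t = 95.78 / 2.309 = 41.48 W/kg

41.48 W/kg


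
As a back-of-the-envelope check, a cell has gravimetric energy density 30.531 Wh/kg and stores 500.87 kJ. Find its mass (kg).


Convert: E = 500.87 kJ = 139.13 Wh
m = E / ED = 139.13 / 30.531 = 4.557 kg

4.557 kg


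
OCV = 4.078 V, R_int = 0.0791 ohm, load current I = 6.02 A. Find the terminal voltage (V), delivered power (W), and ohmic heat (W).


Step 1: V_terminal = OCV - I*R = 4.078 - 6.02 * 0.0791 = 3.6018 V
Step 2: P_out = V_terminal * I = 3.6018 * 6.02 = 21.68 W
Step 3: Q = I^2 * R = 6.02^2 * 0.0791 = 2.867 W

V=3.6018 V, P=21.68 W, Q=2.867 W


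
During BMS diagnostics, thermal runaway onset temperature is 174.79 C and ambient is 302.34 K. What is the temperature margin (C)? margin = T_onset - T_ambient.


Convert: T_ambient = 302.34 K = 29.19 C
margin = 174.79 - 29.19 = 145.6 C

145.6 C


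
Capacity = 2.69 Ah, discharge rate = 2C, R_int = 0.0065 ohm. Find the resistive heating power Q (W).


Step 1: I = C_rate * capacity = 2 * 2.69 = 5.38 A
Step 2: Q = I^2 * R = 5.38^2 * 0.0065 = 28.944 * 0.0065 = 0.1881 W

0.1881 W


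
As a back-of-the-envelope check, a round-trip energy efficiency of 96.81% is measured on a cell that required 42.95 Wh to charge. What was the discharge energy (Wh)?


E_dis = eta/100 * E_chg = 96.81/100 * 42.95 = 41.58 Wh

41.58 Wh


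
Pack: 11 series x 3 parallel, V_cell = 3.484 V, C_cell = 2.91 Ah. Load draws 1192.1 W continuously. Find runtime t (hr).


Step 1: E_pack = Ns * V_cell * Np * C_cell = 11 * 3.484 * 3 * 2.91 = 334.57 Wh
Step 2: t = E_pack / P = 334.57 / 1192.1 = 0.2807 hr

0.2807 hr


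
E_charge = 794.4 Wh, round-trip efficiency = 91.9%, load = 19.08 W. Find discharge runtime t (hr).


Step 1: E_discharge = eta/100 * E_charge = 91.9/100 * 794.4 = 730.05 Wh
Step 2: t = E_discharge / P = 730.05 / 19.08 = 38.26 hr

38.26 hr


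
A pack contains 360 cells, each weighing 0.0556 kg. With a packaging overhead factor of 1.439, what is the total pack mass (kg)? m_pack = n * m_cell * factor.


m_pack = n * m_cell * overhead = 360 * 0.0556 * 1.439 = 28.80 kg

28.80 kg


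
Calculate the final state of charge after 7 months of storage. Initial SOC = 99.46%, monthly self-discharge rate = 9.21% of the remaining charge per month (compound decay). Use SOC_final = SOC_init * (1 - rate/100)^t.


Monthly retention factor = 1 - 9.21/100 = 0.9079
Over 7 months: factor^7 = 0.50847
SOC_final = 99.46 * 0.50847 = 50.57%

50.57%


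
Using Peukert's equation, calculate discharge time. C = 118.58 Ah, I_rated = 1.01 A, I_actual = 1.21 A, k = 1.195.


t_rated = C / I_rated = 118.58 / 1.01 = 117.41 hr
(I_rated/I)^k = (0.83471)^1.195 = 0.80581
t = t_rated * (I_rated/I)^k = 117.41 * 0.80581 = 94.61 hr

94.61 hr


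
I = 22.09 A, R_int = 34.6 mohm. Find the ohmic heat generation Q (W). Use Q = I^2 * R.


Convert: R = 34.6 mohm = 0.0346 ohm
Q = I^2 * R = 22.09^2 * 0.0346 = 16.88 W

16.88 W


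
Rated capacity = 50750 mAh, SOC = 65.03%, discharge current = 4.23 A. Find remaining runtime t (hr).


Convert: C_total = 50750 mAh = 50.75 Ah
Step 1: remaining = SOC/100 * C_total = 65.03/100 * 50.75 = 33.003 Ah
Step 2: t = remaining / I = 33.003 / 4.23 = 7.802 hr

7.802 hr


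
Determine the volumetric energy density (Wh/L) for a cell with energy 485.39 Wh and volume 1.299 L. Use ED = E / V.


Volumetric ED = 485.39 Wh / 1.299 L = 373.7 Wh/L

373.7 Wh/L


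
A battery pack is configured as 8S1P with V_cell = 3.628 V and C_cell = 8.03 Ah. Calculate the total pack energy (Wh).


V_pack = 8 * 3.628 = 29.024 V
C_pack = 1 * 8.03 = 8.03 Ah
E = V_pack * C_pack = 29.024 * 8.03 = 233.1 Wh

233.1 Wh


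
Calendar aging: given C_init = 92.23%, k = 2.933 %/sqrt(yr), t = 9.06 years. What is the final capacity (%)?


Step 1: sqrt(9.06 yr) = 3.01
Step 2: drop = 2.933 * 3.01 = 8.8283
Step 3: C_final = 92.23 - 8.8283 = 83.40%

83.40%


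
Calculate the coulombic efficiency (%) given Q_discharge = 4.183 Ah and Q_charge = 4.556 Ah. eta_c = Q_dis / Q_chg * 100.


eta_c = Q_dis / Q_chg * 100 = 4.183 / 4.556 * 100 = 91.81%

91.81%


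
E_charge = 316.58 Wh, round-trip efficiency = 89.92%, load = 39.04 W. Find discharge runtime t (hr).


Step 1: E_discharge = eta/100 * E_charge = 89.92/100 * 316.58 = 284.67 Wh
Step 2: t = E_discharge / P = 284.67 / 39.04 = 7.292 hr

7.292 hr


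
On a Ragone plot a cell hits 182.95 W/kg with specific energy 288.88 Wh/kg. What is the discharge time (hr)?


t = E / P = 288.88 / 182.95 = 1.579 hr

1.579 hr


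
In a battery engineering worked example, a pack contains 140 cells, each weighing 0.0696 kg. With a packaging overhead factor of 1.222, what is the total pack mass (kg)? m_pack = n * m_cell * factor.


Cell mass sum = 140 * 0.0696 = 9.744 kg
With overhead 1.222: m_pack = 9.744 * 1.222 = 11.91 kg

11.91 kg


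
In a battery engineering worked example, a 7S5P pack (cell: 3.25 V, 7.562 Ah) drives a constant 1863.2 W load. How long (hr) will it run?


Step 1: E_pack = Ns * V_cell * Np * C_cell = 7 * 3.25 * 5 * 7.562 = 860.18 Wh
Step 2: t = E_pack / P = 860.18 / 1863.2 = 0.4617 hr

0.4617 hr


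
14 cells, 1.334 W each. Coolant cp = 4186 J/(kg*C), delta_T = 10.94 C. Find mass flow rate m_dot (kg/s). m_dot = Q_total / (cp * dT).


Step 1: Total heat Q = 14 * 1.334 W = 18.676 W
Step 2: denom = cp * dT = 4186 * 10.94 = 45795
Step 3: m_dot = 18.676 / 45795 = 4.078e-04 kg/s

4.078e-04 kg/s


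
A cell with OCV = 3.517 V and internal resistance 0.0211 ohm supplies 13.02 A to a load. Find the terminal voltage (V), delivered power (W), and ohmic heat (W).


Step 1: V_terminal = OCV - I*R = 3.517 - 13.02 * 0.0211 = 3.2423 V
Step 2: P_out = V_terminal * I = 3.2423 * 13.02 = 42.21 W
Step 3: Q = I^2 * R = 13.02^2 * 0.0211 = 3.577 W

V=3.2423 V, P=42.21 W, Q=3.577 W


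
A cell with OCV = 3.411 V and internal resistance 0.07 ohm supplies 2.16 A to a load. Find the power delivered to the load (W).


Step 1: V_terminal = OCV - I*R = 3.411 - 2.16 * 0.07 = 3.2598 V
Step 2: P_out = V_terminal * I = 3.2598 * 2.16 = 7.041 W

7.041 W


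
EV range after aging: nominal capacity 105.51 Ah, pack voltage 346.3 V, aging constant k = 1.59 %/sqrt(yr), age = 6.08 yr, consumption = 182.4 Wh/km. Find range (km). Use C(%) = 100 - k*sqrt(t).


Step 1: capacity retention = 100 - 1.59 * sqrt(6.08) = 100 - 1.59 * 2.4658 = 96.079%
Step 2: C_now = 105.51 * 96.079/100 = 101.37 Ah
Step 3: E_pack = V * C_now = 346.3 * 101.37 = 35104 Wh
Step 4: range = E_pack / consumption = 35104 / 182.4 = 192.5 km

192.5 km


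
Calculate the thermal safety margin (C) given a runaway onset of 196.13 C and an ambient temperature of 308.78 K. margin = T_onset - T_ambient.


Convert: T_ambient = 308.78 K = 35.63 C
margin = 196.13 - 35.63 = 160.5 C

160.5 C


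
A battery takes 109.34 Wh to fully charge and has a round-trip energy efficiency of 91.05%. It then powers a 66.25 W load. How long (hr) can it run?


Step 1: E_discharge = eta/100 * E_charge = 91.05/100 * 109.34 = 99.554 Wh
Step 2: t = E_discharge / P = 99.554 / 66.25 = 1.503 hr

1.503 hr


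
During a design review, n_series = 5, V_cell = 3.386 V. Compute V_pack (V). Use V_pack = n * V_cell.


Series voltages add: 5 * 3.386 V = 16.93 V

16.93 V


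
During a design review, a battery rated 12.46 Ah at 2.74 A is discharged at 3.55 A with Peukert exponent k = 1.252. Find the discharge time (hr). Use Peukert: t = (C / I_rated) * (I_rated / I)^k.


t_rated = C / I_rated = 12.46 / 2.74 = 4.5474 hr
(I_rated/I)^k = (0.77183)^1.252 = 0.72306
t = t_rated * (I_rated/I)^k = 4.5474 * 0.72306 = 3.288 hr

3.288 hr


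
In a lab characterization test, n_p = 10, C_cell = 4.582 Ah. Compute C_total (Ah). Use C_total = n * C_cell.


C_total = 10 * 4.582 = 45.82 Ah

45.82 Ah


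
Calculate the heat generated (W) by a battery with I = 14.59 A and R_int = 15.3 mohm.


Convert: R = 15.3 mohm = 0.0153 ohm
Q = I^2 * R = 14.59^2 * 0.0153 = 3.257 W

3.257 W


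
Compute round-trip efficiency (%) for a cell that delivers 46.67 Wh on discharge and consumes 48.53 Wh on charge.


Round-trip efficiency = 46.67/48.53 * 100% = 96.17%

96.17%


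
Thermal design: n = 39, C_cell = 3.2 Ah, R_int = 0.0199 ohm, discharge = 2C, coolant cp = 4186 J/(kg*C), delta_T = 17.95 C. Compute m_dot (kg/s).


Step 1: I = 2 * 3.2 = 6.4 A
Step 2: Q_cell = I^2 * R = 6.4^2 * 0.0199 = 0.8151 W
Step 3: Q_total = 39 * 0.8151 = 31.789 W
Step 4: m_dot = Q_total / (cp * dT) = 31.789 / (4186 * 17.95) = 4.231e-04 kg/s

4.231e-04 kg/s


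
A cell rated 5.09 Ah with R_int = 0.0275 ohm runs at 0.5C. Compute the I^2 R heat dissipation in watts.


Step 1: I = C_rate * capacity = 0.5 * 5.09 = 2.545 A
Step 2: Q = I^2 * R = 2.545^2 * 0.0275 = 6.477 * 0.0275 = 0.1781 W

0.1781 W


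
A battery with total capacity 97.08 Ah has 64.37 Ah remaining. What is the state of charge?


SOC% = 64.37 / 97.08 * 100 = 66.31%

66.31%


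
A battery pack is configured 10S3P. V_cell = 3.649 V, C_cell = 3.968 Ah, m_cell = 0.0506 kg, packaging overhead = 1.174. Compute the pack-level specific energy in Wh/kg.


Step 1: V_pack = 10 * 3.649 = 36.49 V
Step 2: C_pack = 3 * 3.968 = 11.904 Ah
Step 3: E_pack = V_pack * C_pack = 36.49 * 11.904 = 434.38 Wh
Step 4: m_pack = 10 * 3 * 0.0506 * 1.174 = 1.7821 kg
Step 5: ED = E_pack / m_pack = 434.38 / 1.7821 = 243.7 Wh/kg

243.7 Wh/kg


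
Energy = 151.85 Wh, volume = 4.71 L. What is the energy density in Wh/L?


Volumetric ED = 151.85 Wh / 4.71 L = 32.24 Wh/L

32.24 Wh/L


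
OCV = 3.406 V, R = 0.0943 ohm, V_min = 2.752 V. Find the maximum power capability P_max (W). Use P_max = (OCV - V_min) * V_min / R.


P_max = (OCV - V_min) * V_min / R = (3.406 - 2.752) * 2.752 / 0.0943 = 0.654 * 2.752 / 0.0943 = 19.09 W

19.09 W


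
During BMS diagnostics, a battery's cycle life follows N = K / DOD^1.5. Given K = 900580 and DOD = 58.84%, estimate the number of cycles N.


Step 1: DOD^1.5 = 58.84^1.5 = 451.35
Step 2: N = 900580 / 451.35 = 1995 cycles

1995 cycles


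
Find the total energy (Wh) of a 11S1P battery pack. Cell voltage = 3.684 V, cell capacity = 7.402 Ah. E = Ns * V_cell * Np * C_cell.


E = Ns * Vcell * Np * Ccell = 11 * 3.684 * 1 * 7.402 = 300.0 Wh

300.0 Wh


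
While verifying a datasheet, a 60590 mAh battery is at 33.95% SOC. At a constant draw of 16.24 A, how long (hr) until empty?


Convert: C_total = 60590 mAh = 60.59 Ah
Step 1: remaining = SOC/100 * C_total = 33.95/100 * 60.59 = 20.57 Ah
Step 2: t = remaining / I = 20.57 / 16.24 = 1.267 hr

1.267 hr


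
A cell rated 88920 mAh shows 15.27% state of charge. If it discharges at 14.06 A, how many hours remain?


Convert: C_total = 88920 mAh = 88.92 Ah
Step 1: remaining = SOC/100 * C_total = 15.27/100 * 88.92 = 13.578 Ah
Step 2: t = remaining / I = 13.578 / 14.06 = 0.9657 hr

0.9657 hr


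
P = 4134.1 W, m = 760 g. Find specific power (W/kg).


Convert: m = 760 g = 0.76 kg
SP = P / m = 4134.1 / 0.76 = 5440 W/kg

5440 W/kg


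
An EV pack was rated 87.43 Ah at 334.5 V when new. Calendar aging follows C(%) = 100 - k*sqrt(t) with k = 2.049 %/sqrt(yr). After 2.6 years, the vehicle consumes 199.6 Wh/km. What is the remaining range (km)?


Step 1: capacity retention = 100 - 2.049 * sqrt(2.6) = 100 - 2.049 * 1.6125 = 96.696%
Step 2: C_now = 87.43 * 96.696/100 = 84.541 Ah
Step 3: E_pack = V * C_now = 334.5 * 84.541 = 28279 Wh
Step 4: range = E_pack / consumption = 28279 / 199.6 = 141.7 km

141.7 km


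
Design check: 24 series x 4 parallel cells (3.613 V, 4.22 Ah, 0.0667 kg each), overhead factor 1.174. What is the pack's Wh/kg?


Step 1: V_pack = 24 * 3.613 = 86.712 V
Step 2: C_pack = 4 * 4.22 = 16.88 Ah
Step 3: E_pack = V_pack * C_pack = 86.712 * 16.88 = 1463.7 Wh
Step 4: m_pack = 24 * 4 * 0.0667 * 1.174 = 7.5174 kg
Step 5: ED = E_pack / m_pack = 1463.7 / 7.5174 = 194.7 Wh/kg

194.7 Wh/kg


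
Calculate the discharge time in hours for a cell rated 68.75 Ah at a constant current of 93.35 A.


Runtime = 68.75 Ah / 93.35 A = 0.7365 hr

0.7365 hr


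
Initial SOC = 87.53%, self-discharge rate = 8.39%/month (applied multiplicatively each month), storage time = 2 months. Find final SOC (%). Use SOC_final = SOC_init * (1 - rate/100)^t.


Monthly retention factor = 1 - 8.39/100 = 0.9161
Over 2 months: factor^2 = 0.83924
SOC_final = 87.53 * 0.83924 = 73.46%

73.46%


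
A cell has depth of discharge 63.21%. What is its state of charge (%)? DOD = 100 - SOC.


SOC = 100 - DOD = 100 - 63.21 = 36.79%

36.79%


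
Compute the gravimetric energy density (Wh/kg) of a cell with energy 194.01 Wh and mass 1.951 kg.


ED = E / m = 194.01 / 1.951 = 99.44 Wh/kg

99.44 Wh/kg


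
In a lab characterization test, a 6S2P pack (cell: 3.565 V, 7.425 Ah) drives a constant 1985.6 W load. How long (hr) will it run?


Step 1: E_pack = Ns * V_cell * Np * C_cell = 6 * 3.565 * 2 * 7.425 = 317.64 Wh
Step 2: t = E_pack / P = 317.64 / 1985.6 = 0.1600 hr

0.1600 hr


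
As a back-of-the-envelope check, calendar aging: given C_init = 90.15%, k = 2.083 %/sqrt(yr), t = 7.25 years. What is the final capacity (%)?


Step 1: sqrt(7.25 yr) = 2.6926
Step 2: drop = 2.083 * 2.6926 = 5.6087
Step 3: C_final = 90.15 - 5.6087 = 84.54%

84.54%


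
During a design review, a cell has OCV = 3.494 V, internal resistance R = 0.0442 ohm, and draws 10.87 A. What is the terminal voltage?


IR drop = 10.87 * 0.0442 = 0.48045 V
V = 3.494 - 0.48045 = 3.014 V

3.014 V


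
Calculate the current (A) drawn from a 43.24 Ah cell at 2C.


I = C_rate * capacity = 2 * 43.24 = 86.48 A

86.48 A


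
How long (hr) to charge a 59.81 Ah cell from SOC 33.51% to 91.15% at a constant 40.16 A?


delta_Ah = 59.81 * (91.15 - 33.51) / 100 = 34.474 Ah
t = delta_Ah / I = 34.474 / 40.16 = 0.8584 hr

0.8584 hr


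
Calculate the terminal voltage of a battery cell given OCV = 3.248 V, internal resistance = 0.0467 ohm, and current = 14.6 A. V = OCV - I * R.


IR drop = 14.6 * 0.0467 = 0.68182 V
V = 3.248 - 0.68182 = 2.566 V

2.566 V


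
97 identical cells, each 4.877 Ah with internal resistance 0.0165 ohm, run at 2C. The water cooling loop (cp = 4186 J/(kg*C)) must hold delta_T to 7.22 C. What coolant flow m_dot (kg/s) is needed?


Step 1: I = 2 * 4.877 = 9.754 A
Step 2: Q_cell = I^2 * R = 9.754^2 * 0.0165 = 1.5698 W
Step 3: Q_total = 97 * 1.5698 = 152.27 W
Step 4: m_dot = Q_total / (cp * dT) = 152.27 / (4186 * 7.22) = 0.005038 kg/s

0.005038 kg/s


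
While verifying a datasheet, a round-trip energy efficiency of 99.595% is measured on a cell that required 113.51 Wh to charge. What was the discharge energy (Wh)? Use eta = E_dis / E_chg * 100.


E_dis = eta/100 * E_chg = 99.595/100 * 113.51 = 113.1 Wh

113.1 Wh


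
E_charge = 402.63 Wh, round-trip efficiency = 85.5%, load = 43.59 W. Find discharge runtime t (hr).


Step 1: E_discharge = eta/100 * E_charge = 85.5/100 * 402.63 = 344.25 Wh
Step 2: t = E_discharge / P = 344.25 / 43.59 = 7.897 hr

7.897 hr


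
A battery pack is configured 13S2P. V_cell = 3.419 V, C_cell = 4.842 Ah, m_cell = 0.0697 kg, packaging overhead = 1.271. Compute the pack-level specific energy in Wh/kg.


Step 1: V_pack = 13 * 3.419 = 44.447 V
Step 2: C_pack = 2 * 4.842 = 9.684 Ah
Step 3: E_pack = V_pack * C_pack = 44.447 * 9.684 = 430.42 Wh
Step 4: m_pack = 13 * 2 * 0.0697 * 1.271 = 2.3033 kg
Step 5: ED = E_pack / m_pack = 430.42 / 2.3033 = 186.9 Wh/kg

186.9 Wh/kg


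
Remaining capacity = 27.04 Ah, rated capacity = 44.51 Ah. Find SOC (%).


SOC = (remaining / total) * 100 = (27.04 / 44.51) * 100 = 60.75%

60.75%


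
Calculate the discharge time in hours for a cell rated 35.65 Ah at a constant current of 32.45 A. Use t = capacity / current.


Runtime = 35.65 Ah / 32.45 A = 1.099 hr

1.099 hr


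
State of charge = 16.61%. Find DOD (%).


Complement of SOC: DOD = 100% - 16.61% = 83.39%

83.39%


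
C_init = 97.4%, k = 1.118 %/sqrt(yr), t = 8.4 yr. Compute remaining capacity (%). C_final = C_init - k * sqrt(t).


sqrt(t) = sqrt(8.4) = 2.8983
C_final = 97.4 - 1.118 * 2.8983 = 94.16%

94.16%


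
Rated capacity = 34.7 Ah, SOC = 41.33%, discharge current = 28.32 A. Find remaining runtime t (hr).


Step 1: remaining = SOC/100 * C_total = 41.33/100 * 34.7 = 14.342 Ah
Step 2: t = remaining / I = 14.342 / 28.32 = 0.5064 hr

0.5064 hr


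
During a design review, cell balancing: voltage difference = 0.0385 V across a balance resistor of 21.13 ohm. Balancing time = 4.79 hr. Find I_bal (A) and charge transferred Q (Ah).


First, Ohm's law: I_bal = 0.0385 V / 21.13 ohm = 0.0018221 A
Then Q = I * t = 0.0018221 A * 4.79 hr = 0.008728 Ah

I=0.0018221 A, Q=0.008728 Ah


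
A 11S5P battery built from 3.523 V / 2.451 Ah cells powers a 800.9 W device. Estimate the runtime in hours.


Step 1: E_pack = Ns * V_cell * Np * C_cell = 11 * 3.523 * 5 * 2.451 = 474.92 Wh
Step 2: t = E_pack / P = 474.92 / 800.9 = 0.5930 hr

0.5930 hr


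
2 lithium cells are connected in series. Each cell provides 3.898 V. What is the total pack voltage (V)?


V_pack = n * V_cell = 2 * 3.898 = 7.796 V

7.796 V


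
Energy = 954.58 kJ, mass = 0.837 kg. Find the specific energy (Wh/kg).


Convert: E = 954.58 kJ = 265.16 Wh
ED = E / m = 265.16 / 0.837 = 316.8 Wh/kg

316.8 Wh/kg


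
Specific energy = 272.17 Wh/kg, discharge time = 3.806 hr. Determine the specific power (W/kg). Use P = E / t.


Specific power = 272.17 Wh/kg / 3.806 hr = 71.51 W/kg

71.51 W/kg


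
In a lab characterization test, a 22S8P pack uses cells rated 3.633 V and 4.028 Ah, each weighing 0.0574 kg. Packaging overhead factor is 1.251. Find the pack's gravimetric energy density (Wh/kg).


Step 1: V_pack = 22 * 3.633 = 79.926 V
Step 2: C_pack = 8 * 4.028 = 32.224 Ah
Step 3: E_pack = V_pack * C_pack = 79.926 * 32.224 = 2575.5 Wh
Step 4: m_pack = 22 * 8 * 0.0574 * 1.251 = 12.638 kg
Step 5: ED = E_pack / m_pack = 2575.5 / 12.638 = 203.8 Wh/kg

203.8 Wh/kg


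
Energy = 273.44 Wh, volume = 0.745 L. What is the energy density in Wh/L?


ED = E / V = 273.44 / 0.745 = 367.0 Wh/L

367.0 Wh/L


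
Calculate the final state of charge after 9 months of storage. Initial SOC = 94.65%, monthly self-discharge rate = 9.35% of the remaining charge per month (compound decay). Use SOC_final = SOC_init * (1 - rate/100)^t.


decay = (1 - 9.35/100)^9 = 0.41334
SOC_final = 94.65 * 0.41334 = 39.12%

39.12%


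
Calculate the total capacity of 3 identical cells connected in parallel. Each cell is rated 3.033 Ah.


C_total = 3 * 3.033 = 9.099 Ah

9.099 Ah


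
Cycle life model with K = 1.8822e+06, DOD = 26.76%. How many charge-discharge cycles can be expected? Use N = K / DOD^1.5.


DOD^1.5 = 138.43
N = K / DOD^1.5 = 1.8822e+06 / 138.43 = 13600

13600 cycles


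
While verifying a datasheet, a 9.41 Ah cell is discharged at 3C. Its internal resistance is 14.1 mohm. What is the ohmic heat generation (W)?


Convert: R = 14.1 mohm = 0.0141 ohm
Step 1: I = C_rate * capacity = 3 * 9.41 = 28.23 A
Step 2: Q = I^2 * R = 28.23^2 * 0.0141 = 796.93 * 0.0141 = 11.24 W

11.24 W


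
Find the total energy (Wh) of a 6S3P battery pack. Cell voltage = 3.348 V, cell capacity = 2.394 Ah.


V_pack = 6 * 3.348 = 20.088 V
C_pack = 3 * 2.394 = 7.182 Ah
E = V_pack * C_pack = 20.088 * 7.182 = 144.3 Wh

144.3 Wh


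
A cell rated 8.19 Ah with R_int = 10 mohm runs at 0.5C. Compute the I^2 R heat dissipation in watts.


Convert: R = 10 mohm = 0.01 ohm
Step 1: I = C_rate * capacity = 0.5 * 8.19 = 4.095 A
Step 2: Q = I^2 * R = 4.095^2 * 0.01 = 16.769 * 0.01 = 0.1677 W

0.1677 W


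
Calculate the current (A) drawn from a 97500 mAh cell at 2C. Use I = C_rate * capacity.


Convert: capacity = 97500 mAh = 97.5 Ah
At 2C: I = 2 * 97.5 Ah = 195 A

195 A


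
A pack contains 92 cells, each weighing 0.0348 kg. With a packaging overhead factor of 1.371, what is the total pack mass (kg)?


Cell mass sum = 92 * 0.0348 = 3.2016 kg
With overhead 1.371: m_pack = 3.2016 * 1.371 = 4.389 kg

4.389 kg


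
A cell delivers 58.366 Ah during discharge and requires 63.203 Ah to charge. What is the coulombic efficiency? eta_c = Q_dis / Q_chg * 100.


Coulombic efficiency = 58.366/63.203 * 100% = 92.35%

92.35%


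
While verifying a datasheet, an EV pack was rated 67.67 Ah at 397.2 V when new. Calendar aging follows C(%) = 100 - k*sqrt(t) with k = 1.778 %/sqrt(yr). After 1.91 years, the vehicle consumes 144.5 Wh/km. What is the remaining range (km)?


Step 1: capacity retention = 100 - 1.778 * sqrt(1.91) = 100 - 1.778 * 1.382 = 97.543%
Step 2: C_now = 67.67 * 97.543/100 = 66.007 Ah
Step 3: E_pack = V * C_now = 397.2 * 66.007 = 26218 Wh
Step 4: range = E_pack / consumption = 26218 / 144.5 = 181.4 km

181.4 km
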